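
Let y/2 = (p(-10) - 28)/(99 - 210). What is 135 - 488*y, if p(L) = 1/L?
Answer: -62203/555 ≈ -112.08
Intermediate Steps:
y = 281/555 (y = 2*((1/(-10) - 28)/(99 - 210)) = 2*((-⅒ - 28)/(-111)) = 2*(-281/10*(-1/111)) = 2*(281/1110) = 281/555 ≈ 0.50631)
135 - 488*y = 135 - 488*281/555 = 135 - 137128/555 = -62203/555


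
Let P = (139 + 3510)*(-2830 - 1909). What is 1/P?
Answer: -1/17292611 ≈ -5.7828e-8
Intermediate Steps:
P = -17292611 (P = 3649*(-4739) = -17292611)
1/P = 1/(-17292611) = -1/17292611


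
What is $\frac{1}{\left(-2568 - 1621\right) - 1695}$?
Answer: $- \frac{1}{5884} \approx -0.00016995$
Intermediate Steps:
$\frac{1}{\left(-2568 - 1621\right) - 1695} = \frac{1}{-4189 - 1695} = \frac{1}{-5884} = - \frac{1}{5884}$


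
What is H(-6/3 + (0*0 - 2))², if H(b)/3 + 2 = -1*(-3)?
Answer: 9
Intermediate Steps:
H(b) = 3 (H(b) = -6 + 3*(-1*(-3)) = -6 + 3*3 = -6 + 9 = 3)
H(-6/3 + (0*0 - 2))² = 3² = 9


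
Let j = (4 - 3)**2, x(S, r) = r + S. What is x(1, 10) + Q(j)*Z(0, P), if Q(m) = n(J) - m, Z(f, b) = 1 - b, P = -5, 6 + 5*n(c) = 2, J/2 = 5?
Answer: 1/5 ≈ 0.20000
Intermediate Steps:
J = 10 (J = 2*5 = 10)
n(c) = -4/5 (n(c) = -6/5 + (1/5)*2 = -6/5 + 2/5 = -4/5)
x(S, r) = S + r
j = 1 (j = 1**2 = 1)
Q(m) = -4/5 - m
x(1, 10) + Q(j)*Z(0, P) = (1 + 10) + (-4/5 - 1*1)*(1 - 1*(-5)) = 11 + (-4/5 - 1)*(1 + 5) = 11 - 9/5*6 = 11 - 54/5 = 1/5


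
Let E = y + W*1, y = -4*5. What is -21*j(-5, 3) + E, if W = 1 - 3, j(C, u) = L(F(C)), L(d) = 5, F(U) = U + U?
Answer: -127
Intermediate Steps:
F(U) = 2*U
y = -20
j(C, u) = 5
W = -2
E = -22 (E = -20 - 2*1 = -20 - 2 = -22)
-21*j(-5, 3) + E = -21*5 - 22 = -105 - 22 = -127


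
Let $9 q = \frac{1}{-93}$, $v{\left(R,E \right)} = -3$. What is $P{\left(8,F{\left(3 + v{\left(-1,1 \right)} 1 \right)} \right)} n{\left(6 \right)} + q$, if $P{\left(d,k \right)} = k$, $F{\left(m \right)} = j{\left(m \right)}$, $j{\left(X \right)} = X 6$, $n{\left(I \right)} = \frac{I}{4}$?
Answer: $- \frac{1}{837} \approx -0.0011947$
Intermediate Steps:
$n{\left(I \right)} = \frac{I}{4}$ ($n{\left(I \right)} = I \frac{1}{4} = \frac{I}{4}$)
$j{\left(X \right)} = 6 X$
$F{\left(m \right)} = 6 m$
$q = - \frac{1}{837}$ ($q = \frac{1}{9 \left(-93\right)} = \frac{1}{9} \left(- \frac{1}{93}\right) = - \frac{1}{837} \approx -0.0011947$)
$P{\left(8,F{\left(3 + v{\left(-1,1 \right)} 1 \right)} \right)} n{\left(6 \right)} + q = 6 \left(3 - 3\right) \frac{1}{4} \cdot 6 - \frac{1}{837} = 6 \left(3 - 3\right) \frac{3}{2} - \frac{1}{837} = 6 \cdot 0 \cdot \frac{3}{2} - \frac{1}{837} = 0 \cdot \frac{3}{2} - \frac{1}{837} = 0 - \frac{1}{837} = - \frac{1}{837}$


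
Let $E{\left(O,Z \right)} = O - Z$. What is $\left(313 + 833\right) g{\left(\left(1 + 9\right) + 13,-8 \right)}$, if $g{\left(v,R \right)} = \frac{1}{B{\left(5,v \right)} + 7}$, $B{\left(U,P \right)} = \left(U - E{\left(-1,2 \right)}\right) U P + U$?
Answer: $\frac{573}{466} \approx 1.2296$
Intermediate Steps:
$B{\left(U,P \right)} = U + P U \left(3 + U\right)$ ($B{\left(U,P \right)} = \left(U - \left(-1 - 2\right)\right) U P + U = \left(U - -3\right) U P + U = \left(U + 3\right) U P + U = \left(3 + U\right) U P + U = U \left(3 + U\right) P + U = P U \left(3 + U\right) + U = U + P U \left(3 + U\right)$)
$g{\left(v,R \right)} = \frac{1}{12 + 40 v}$ ($g{\left(v,R \right)} = \frac{1}{5 \left(1 + 3 v + v 5\right) + 7} = \frac{1}{5 \left(1 + 3 v + 5 v\right) + 7} = \frac{1}{5 \left(1 + 8 v\right) + 7} = \frac{1}{\left(5 + 40 v\right) + 7} = \frac{1}{12 + 40 v}$)
$\left(313 + 833\right) g{\left(\left(1 + 9\right) + 13,-8 \right)} = \left(313 + 833\right) \frac{1}{4 \left(3 + 10 \left(\left(1 + 9\right) + 13\right)\right)} = 1146 \frac{1}{4 \left(3 + 10 \left(10 + 13\right)\right)} = 1146 \frac{1}{4 \left(3 + 10 \cdot 23\right)} = 1146 \frac{1}{4 \left(3 + 230\right)} = 1146 \frac{1}{4 \cdot 233} = 1146 \cdot \frac{1}{4} \cdot \frac{1}{233} = 1146 \cdot \frac{1}{932} = \frac{573}{466}$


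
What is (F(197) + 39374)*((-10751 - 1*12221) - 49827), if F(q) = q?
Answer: -2880729229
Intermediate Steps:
(F(197) + 39374)*((-10751 - 1*12221) - 49827) = (197 + 39374)*((-10751 - 1*12221) - 49827) = 39571*((-10751 - 12221) - 49827) = 39571*(-22972 - 49827) = 39571*(-72799) = -2880729229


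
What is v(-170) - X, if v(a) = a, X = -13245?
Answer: 13075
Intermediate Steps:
v(-170) - X = -170 - 1*(-13245) = -170 + 13245 = 13075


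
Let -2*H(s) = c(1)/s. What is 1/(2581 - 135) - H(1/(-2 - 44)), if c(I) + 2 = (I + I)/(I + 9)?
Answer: 506327/12230 ≈ 41.400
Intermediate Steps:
c(I) = -2 + 2*I/(9 + I) (c(I) = -2 + (I + I)/(I + 9) = -2 + (2*I)/(9 + I) = -2 + 2*I/(9 + I))
H(s) = 9/(10*s) (H(s) = -(-18/(9 + 1))/(2*s) = -(-18/10)/(2*s) = -(-18*⅒)/(2*s) = -(-9)/(10*s) = 9/(10*s))
1/(2581 - 135) - H(1/(-2 - 44)) = 1/(2581 - 135) - 9/(10*(1/(-2 - 44))) = 1/2446 - 9/(10*(1/(-46))) = 1/2446 - 9/(10*(-1/46)) = 1/2446 - 9*(-46)/10 = 1/2446 - 1*(-207/5) = 1/2446 + 207/5 = 506327/12230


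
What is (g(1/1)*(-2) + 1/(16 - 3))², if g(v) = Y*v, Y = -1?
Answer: 729/169 ≈ 4.3136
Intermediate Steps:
g(v) = -v
(g(1/1)*(-2) + 1/(16 - 3))² = (-1/1*(-2) + 1/(16 - 3))² = (-1*(-2) + 1/13)² = (2 + 1/13)² = (27/13)² = 729/169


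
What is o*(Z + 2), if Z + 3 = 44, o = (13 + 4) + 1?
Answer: 774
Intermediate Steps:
o = 18 (o = 17 + 1 = 18)
Z = 41 (Z = -3 + 44 = 41)
o*(Z + 2) = 18*(41 + 2) = 18*43 = 774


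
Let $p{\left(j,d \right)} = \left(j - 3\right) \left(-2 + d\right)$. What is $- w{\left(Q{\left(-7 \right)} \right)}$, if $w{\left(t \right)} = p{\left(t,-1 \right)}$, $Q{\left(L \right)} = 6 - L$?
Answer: $30$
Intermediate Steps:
$p{\left(j,d \right)} = \left(-3 + j\right) \left(-2 + d\right)$
$w{\left(t \right)} = 9 - 3 t$ ($w{\left(t \right)} = 6 - -3 - 2 t - t = 6 + 3 - 2 t - t = 9 - 3 t$)
$- w{\left(Q{\left(-7 \right)} \right)} = - (9 - 3 \left(6 - -7\right)) = - (9 - 3 \left(6 + 7\right)) = - (9 - 39) = \left(-1\right) \left(-30\right) = 30$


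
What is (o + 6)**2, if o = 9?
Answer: 225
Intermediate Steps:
(o + 6)**2 = (9 + 6)**2 = 15**2 = 225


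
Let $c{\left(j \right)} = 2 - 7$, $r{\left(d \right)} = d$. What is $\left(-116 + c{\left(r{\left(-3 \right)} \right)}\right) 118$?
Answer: $-14278$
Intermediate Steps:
$c{\left(j \right)} = -5$ ($c{\left(j \right)} = 2 - 7 = -5$)
$\left(-116 + c{\left(r{\left(-3 \right)} \right)}\right) 118 = \left(-116 - 5\right) 118 = \left(-121\right) 118 = -14278$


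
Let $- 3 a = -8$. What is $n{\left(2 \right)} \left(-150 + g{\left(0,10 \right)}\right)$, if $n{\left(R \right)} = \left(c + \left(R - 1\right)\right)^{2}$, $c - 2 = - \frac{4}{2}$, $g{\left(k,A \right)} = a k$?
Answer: $-150$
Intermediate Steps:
$a = \frac{8}{3}$ ($a = \left(- \frac{1}{3}\right) \left(-8\right) = \frac{8}{3} \approx 2.6667$)
$g{\left(k,A \right)} = \frac{8 k}{3}$
$c = 0$ ($c = 2 - \frac{4}{2} = 2 - 2 = 0$)
$n{\left(R \right)} = \left(-1 + R\right)^{2}$ ($n{\left(R \right)} = \left(0 + \left(R - 1\right)\right)^{2} = \left(0 + \left(-1 + R\right)\right)^{2} = \left(-1 + R\right)^{2}$)
$n{\left(2 \right)} \left(-150 + g{\left(0,10 \right)}\right) = \left(-1 + 2\right)^{2} \left(-150 + \frac{8}{3} \cdot 0\right) = 1^{2} \left(-150 + 0\right) = 1 \left(-150\right) = -150$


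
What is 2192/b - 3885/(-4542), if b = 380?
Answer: 952697/143830 ≈ 6.6238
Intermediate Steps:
2192/b - 3885/(-4542) = 2192/380 - 3885/(-4542) = 2192*(1/380) - 3885*(-1/4542) = 548/95 + 1295/1514 = 952697/143830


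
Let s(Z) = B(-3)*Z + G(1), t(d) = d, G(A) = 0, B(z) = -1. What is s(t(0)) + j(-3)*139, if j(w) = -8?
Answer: -1112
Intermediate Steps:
s(Z) = -Z (s(Z) = -Z + 0 = -Z)
s(t(0)) + j(-3)*139 = -1*0 - 8*139 = 0 - 1112 = -1112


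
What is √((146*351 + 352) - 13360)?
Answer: √38238 ≈ 195.55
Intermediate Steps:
√((146*351 + 352) - 13360) = √((51246 + 352) - 13360) = √(51598 - 13360) = √38238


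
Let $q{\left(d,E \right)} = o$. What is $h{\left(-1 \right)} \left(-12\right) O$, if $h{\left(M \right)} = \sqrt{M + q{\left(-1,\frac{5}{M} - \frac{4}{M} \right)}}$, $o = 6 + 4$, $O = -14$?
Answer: $504$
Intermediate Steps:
$o = 10$
$q{\left(d,E \right)} = 10$
$h{\left(M \right)} = \sqrt{10 + M}$ ($h{\left(M \right)} = \sqrt{M + 10} = \sqrt{10 + M}$)
$h{\left(-1 \right)} \left(-12\right) O = \sqrt{10 - 1} \left(-12\right) \left(-14\right) = \sqrt{9} \left(-12\right) \left(-14\right) = 3 \left(-12\right) \left(-14\right) = \left(-36\right) \left(-14\right) = 504$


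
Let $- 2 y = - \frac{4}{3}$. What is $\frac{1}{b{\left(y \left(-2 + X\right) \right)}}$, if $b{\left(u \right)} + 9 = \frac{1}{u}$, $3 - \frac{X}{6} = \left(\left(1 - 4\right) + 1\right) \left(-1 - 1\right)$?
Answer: $- \frac{16}{147} \approx -0.10884$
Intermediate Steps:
$X = -6$ ($X = 18 - 6 \left(\left(1 - 4\right) + 1\right) \left(-1 - 1\right) = 18 - 6 \left(-3 + 1\right) \left(-2\right) = 18 - 6 \left(\left(-2\right) \left(-2\right)\right) = 18 - 24 = -6$)
$y = \frac{2}{3}$ ($y = - \frac{\left(-4\right) \frac{1}{3}}{2} = \left(- \frac{1}{2}\right) \left(- \frac{4}{3}\right) = \frac{2}{3} \approx 0.66667$)
$b{\left(u \right)} = -9 + \frac{1}{u}$
$\frac{1}{b{\left(y \left(-2 + X\right) \right)}} = \frac{1}{-9 + \frac{1}{\frac{2}{3} \left(-2 - 6\right)}} = \frac{1}{-9 + \frac{1}{\frac{2}{3} \left(-8\right)}} = \frac{1}{-9 + \frac{1}{- \frac{16}{3}}} = \frac{1}{-9 - \frac{3}{16}} = \frac{1}{- \frac{147}{16}} = - \frac{16}{147}$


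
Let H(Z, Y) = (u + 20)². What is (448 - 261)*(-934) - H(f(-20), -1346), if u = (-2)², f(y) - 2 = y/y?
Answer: -175234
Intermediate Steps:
f(y) = 3 (f(y) = 2 + y/y = 2 + 1 = 3)
u = 4
H(Z, Y) = 576 (H(Z, Y) = (4 + 20)² = 24² = 576)
(448 - 261)*(-934) - H(f(-20), -1346) = (448 - 261)*(-934) - 1*576 = 187*(-934) - 576 = -174658 - 576 = -175234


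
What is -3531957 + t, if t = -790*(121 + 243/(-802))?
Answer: -1454550362/401 ≈ -3.6273e+6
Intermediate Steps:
t = -38235605/401 (t = -790*(121 + 243*(-1/802)) = -790*(121 - 243/802) = -790*96799/802 = -38235605/401 ≈ -95351.)
-3531957 + t = -3531957 - 38235605/401 = -1454550362/401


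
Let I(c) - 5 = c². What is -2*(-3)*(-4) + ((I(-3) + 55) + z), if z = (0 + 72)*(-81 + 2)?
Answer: -5643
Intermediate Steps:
z = -5688 (z = 72*(-79) = -5688)
I(c) = 5 + c²
-2*(-3)*(-4) + ((I(-3) + 55) + z) = -2*(-3)*(-4) + (((5 + (-3)²) + 55) - 5688) = 6*(-4) + (((5 + 9) + 55) - 5688) = -24 + ((14 + 55) - 5688) = -24 + (69 - 5688) = -24 - 5619 = -5643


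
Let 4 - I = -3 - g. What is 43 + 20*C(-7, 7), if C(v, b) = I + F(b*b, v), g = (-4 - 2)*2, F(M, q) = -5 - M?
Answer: -1137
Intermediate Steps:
g = -12 (g = -6*2 = -12)
I = -5 (I = 4 - (-3 - 1*(-12)) = 4 - (-3 + 12) = 4 - 1*9 = 4 - 9 = -5)
C(v, b) = -10 - b**2 (C(v, b) = -5 + (-5 - b*b) = -5 + (-5 - b**2) = -10 - b**2)
43 + 20*C(-7, 7) = 43 + 20*(-10 - 1*7**2) = 43 + 20*(-10 - 1*49) = 43 + 20*(-10 - 49) = 43 + 20*(-59) = 43 - 1180 = -1137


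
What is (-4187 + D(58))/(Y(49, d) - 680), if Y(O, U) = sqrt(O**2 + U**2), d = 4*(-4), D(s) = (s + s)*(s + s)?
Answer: -6302920/459743 - 9269*sqrt(2657)/459743 ≈ -14.749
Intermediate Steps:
D(s) = 4*s**2 (D(s) = (2*s)*(2*s) = 4*s**2)
d = -16
(-4187 + D(58))/(Y(49, d) - 680) = (-4187 + 4*58**2)/(sqrt(49**2 + (-16)**2) - 680) = (-4187 + 4*3364)/(sqrt(2401 + 256) - 680) = (-4187 + 13456)/(sqrt(2657) - 680) = 9269/(-680 + sqrt(2657))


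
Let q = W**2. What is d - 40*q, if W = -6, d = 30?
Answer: -1410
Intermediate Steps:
q = 36 (q = (-6)**2 = 36)
d - 40*q = 30 - 40*36 = 30 - 1440 = -1410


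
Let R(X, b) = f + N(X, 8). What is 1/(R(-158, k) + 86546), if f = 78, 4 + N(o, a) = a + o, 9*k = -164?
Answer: 1/86470 ≈ 1.1565e-5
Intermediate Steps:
k = -164/9 (k = (⅑)*(-164) = -164/9 ≈ -18.222)
N(o, a) = -4 + a + o (N(o, a) = -4 + (a + o) = -4 + a + o)
R(X, b) = 82 + X (R(X, b) = 78 + (-4 + 8 + X) = 78 + (4 + X) = 82 + X)
1/(R(-158, k) + 86546) = 1/((82 - 158) + 86546) = 1/(-76 + 86546) = 1/86470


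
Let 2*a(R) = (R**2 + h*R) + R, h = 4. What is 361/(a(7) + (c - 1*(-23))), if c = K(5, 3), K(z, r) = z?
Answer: 361/70 ≈ 5.1571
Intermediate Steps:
c = 5
a(R) = R**2/2 + 5*R/2 (a(R) = ((R**2 + 4*R) + R)/2 = (R**2 + 5*R)/2 = R**2/2 + 5*R/2)
361/(a(7) + (c - 1*(-23))) = 361/((1/2)*7*(5 + 7) + (5 - 1*(-23))) = 361/((1/2)*7*12 + (5 + 23)) = 361/(42 + 28) = 361/70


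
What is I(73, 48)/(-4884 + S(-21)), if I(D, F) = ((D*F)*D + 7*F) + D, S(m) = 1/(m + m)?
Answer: -10760442/205129 ≈ -52.457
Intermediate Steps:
S(m) = 1/(2*m)
I(D, F) = D + 7*F + F*D² (I(D, F) = (F*D² + 7*F) + D = (7*F + F*D²) + D = D + 7*F + F*D²)
I(73, 48)/(-4884 + S(-21)) = (73 + 7*48 + 48*73²)/(-4884 + (½)/(-21)) = (73 + 336 + 48*5329)/(-4884 + (½)*(-1/21)) = (73 + 336 + 255792)/(-4884 - 1/42) = 256201/(-205129/42) = 256201*(-42/205129) = -10760442/205129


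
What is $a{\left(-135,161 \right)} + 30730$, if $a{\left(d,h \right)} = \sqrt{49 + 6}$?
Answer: $30730 + \sqrt{55} \approx 30737.0$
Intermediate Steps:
$a{\left(d,h \right)} = \sqrt{55}$
$a{\left(-135,161 \right)} + 30730 = \sqrt{55} + 30730 = 30730 + \sqrt{55}$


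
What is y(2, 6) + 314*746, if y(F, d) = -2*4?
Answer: 234236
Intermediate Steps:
y(F, d) = -8
y(2, 6) + 314*746 = -8 + 314*746 = -8 + 234244 = 234236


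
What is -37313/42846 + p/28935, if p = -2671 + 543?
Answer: -390275981/413249670 ≈ -0.94441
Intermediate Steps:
p = -2128
-37313/42846 + p/28935 = -37313/42846 - 2128/28935 = -390275981/413249670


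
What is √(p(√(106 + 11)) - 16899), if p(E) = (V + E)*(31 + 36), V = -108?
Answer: √(-24135 + 201*√13) ≈ 153.0*I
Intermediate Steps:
p(E) = -7236 + 67*E (p(E) = (-108 + E)*(31 + 36) = (-108 + E)*67 = -7236 + 67*E)
√(p(√(106 + 11)) - 16899) = √((-7236 + 67*√(106 + 11)) - 16899) = √((-7236 + 67*√117) - 16899) = √((-7236 + 67*(3*√13)) - 16899) = √((-7236 + 201*√13) - 16899) = √(-24135 + 201*√13)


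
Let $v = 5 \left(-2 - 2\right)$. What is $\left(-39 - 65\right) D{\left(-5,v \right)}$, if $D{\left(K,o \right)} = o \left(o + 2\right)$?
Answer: $-37440$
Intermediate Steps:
$v = -20$ ($v = 5 \left(-4\right) = -20$)
$D{\left(K,o \right)} = o \left(2 + o\right)$
$\left(-39 - 65\right) D{\left(-5,v \right)} = \left(-39 - 65\right) \left(- 20 \left(2 - 20\right)\right) = - 104 \left(\left(-20\right) \left(-18\right)\right) = \left(-104\right) 360 = -37440$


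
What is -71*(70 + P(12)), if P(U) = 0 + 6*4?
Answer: -6674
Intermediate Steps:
P(U) = 24 (P(U) = 0 + 24 = 24)
-71*(70 + P(12)) = -71*(70 + 24) = -71*94 = -6674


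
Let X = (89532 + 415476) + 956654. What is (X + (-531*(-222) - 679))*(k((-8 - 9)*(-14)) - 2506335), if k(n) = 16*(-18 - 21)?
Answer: -3958149821535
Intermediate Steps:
k(n) = -624 (k(n) = 16*(-39) = -624)
X = 1461662 (X = 505008 + 956654 = 1461662)
(X + (-531*(-222) - 679))*(k((-8 - 9)*(-14)) - 2506335) = (1461662 + (-531*(-222) - 679))*(-624 - 2506335) = (1461662 + (117882 - 679))*(-2506959) = (1461662 + 117203)*(-2506959) = 1578865*(-2506959) = -3958149821535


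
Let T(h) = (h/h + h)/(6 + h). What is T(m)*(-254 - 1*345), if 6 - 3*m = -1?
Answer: -1198/5 ≈ -239.60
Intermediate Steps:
m = 7/3 (m = 2 - ⅓*(-1) = 2 + ⅓ = 7/3 ≈ 2.3333)
T(h) = (1 + h)/(6 + h)
T(m)*(-254 - 1*345) = ((1 + 7/3)/(6 + 7/3))*(-254 - 1*345) = ((10/3)/(25/3))*(-254 - 345) = ((3/25)*(10/3))*(-599) = (⅖)*(-599) = -1198/5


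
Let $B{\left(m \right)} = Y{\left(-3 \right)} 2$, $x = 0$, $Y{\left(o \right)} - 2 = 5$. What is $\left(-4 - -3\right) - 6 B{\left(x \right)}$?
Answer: $-85$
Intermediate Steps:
$Y{\left(o \right)} = 7$ ($Y{\left(o \right)} = 2 + 5 = 7$)
$B{\left(m \right)} = 14$ ($B{\left(m \right)} = 7 \cdot 2 = 14$)
$\left(-4 - -3\right) - 6 B{\left(x \right)} = \left(-4 - -3\right) - 84 = \left(-4 + 3\right) - 84 = -1 - 84 = -85$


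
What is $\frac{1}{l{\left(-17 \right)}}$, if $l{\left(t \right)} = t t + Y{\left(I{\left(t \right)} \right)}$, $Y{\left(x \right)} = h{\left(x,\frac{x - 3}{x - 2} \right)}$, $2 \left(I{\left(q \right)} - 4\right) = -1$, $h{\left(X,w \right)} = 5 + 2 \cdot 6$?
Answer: $\frac{1}{306} \approx 0.003268$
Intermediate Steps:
$h{\left(X,w \right)} = 17$ ($h{\left(X,w \right)} = 5 + 12 = 17$)
$I{\left(q \right)} = \frac{7}{2}$ ($I{\left(q \right)} = 4 + \frac{1}{2} \left(-1\right) = 4 - \frac{1}{2} = \frac{7}{2}$)
$Y{\left(x \right)} = 17$
$l{\left(t \right)} = 17 + t^{2}$ ($l{\left(t \right)} = t t + 17 = t^{2} + 17 = 17 + t^{2}$)
$\frac{1}{l{\left(-17 \right)}} = \frac{1}{17 + \left(-17\right)^{2}} = \frac{1}{17 + 289} = \frac{1}{306}$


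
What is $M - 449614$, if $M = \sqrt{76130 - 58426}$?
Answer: $-449614 + 2 \sqrt{4426} \approx -4.4948 \cdot 10^{5}$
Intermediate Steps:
$M = 2 \sqrt{4426}$ ($M = \sqrt{17704} = 2 \sqrt{4426} \approx 133.06$)
$M - 449614 = 2 \sqrt{4426} - 449614 = -449614 + 2 \sqrt{4426}$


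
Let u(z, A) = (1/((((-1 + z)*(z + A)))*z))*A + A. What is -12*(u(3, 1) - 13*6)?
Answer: 1847/2 ≈ 923.50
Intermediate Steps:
u(z, A) = A + A/(z*(-1 + z)*(A + z)) (u(z, A) = (1/((((-1 + z)*(A + z)))*z))*A + A = ((1/((-1 + z)*(A + z)))/z)*A + A = (1/(z*(-1 + z)*(A + z)))*A + A = A/(z*(-1 + z)*(A + z)) + A = A + A/(z*(-1 + z)*(A + z)))
-12*(u(3, 1) - 13*6) = -12*(1*(1 + 3³ - 1*3² + 1*3² - 1*1*3)/(3*(3² - 1*1 - 1*3 + 1*3)) - 13*6) = -12*(1*(⅓)*(1 + 27 - 1*9 + 1*9 - 3)/(9 - 1 - 3 + 3) - 78) = -12*(1*(⅓)*(1 + 27 - 9 + 9 - 3)/8 - 78) = -12*(1*(⅓)*(⅛)*25 - 78) = -12*(25/24 - 78) = -12*(-1847/24) = 1847/2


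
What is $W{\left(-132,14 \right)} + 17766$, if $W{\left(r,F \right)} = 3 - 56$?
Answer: $17713$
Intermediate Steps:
$W{\left(r,F \right)} = -53$ ($W{\left(r,F \right)} = 3 - 56 = -53$)
$W{\left(-132,14 \right)} + 17766 = -53 + 17766 = 17713$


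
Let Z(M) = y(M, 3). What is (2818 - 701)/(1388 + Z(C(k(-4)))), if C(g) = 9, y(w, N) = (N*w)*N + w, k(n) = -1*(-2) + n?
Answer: 2117/1478 ≈ 1.4323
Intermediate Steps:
k(n) = 2 + n
y(w, N) = w + w*N**2 (y(w, N) = w*N**2 + w = w + w*N**2)
Z(M) = 10*M (Z(M) = M*(1 + 3**2) = M*(1 + 9) = M*10 = 10*M)
(2818 - 701)/(1388 + Z(C(k(-4)))) = (2818 - 701)/(1388 + 10*9) = 2117/(1388 + 90) = 2117/1478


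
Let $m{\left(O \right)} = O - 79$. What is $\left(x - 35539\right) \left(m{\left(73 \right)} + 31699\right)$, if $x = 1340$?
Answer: $-1083868907$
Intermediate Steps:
$m{\left(O \right)} = -79 + O$
$\left(x - 35539\right) \left(m{\left(73 \right)} + 31699\right) = \left(1340 - 35539\right) \left(\left(-79 + 73\right) + 31699\right) = - 34199 \left(-6 + 31699\right) = \left(-34199\right) 31693 = -1083868907$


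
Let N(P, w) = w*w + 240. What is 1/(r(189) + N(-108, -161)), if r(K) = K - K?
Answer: 1/26161 ≈ 3.8225e-5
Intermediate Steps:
r(K) = 0
N(P, w) = 240 + w² (N(P, w) = w² + 240 = 240 + w²)
1/(r(189) + N(-108, -161)) = 1/(0 + (240 + (-161)²)) = 1/(0 + (240 + 25921)) = 1/(0 + 26161) = 1/26161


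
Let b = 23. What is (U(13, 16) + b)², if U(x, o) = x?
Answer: 1296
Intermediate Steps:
(U(13, 16) + b)² = (13 + 23)² = 36² = 1296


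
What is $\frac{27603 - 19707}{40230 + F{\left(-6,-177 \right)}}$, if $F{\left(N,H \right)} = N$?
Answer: $\frac{329}{1676} \approx 0.1963$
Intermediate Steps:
$\frac{27603 - 19707}{40230 + F{\left(-6,-177 \right)}} = \frac{27603 - 19707}{40230 - 6} = \frac{7896}{40224} = 7896 \cdot \frac{1}{40224} = \frac{329}{1676}$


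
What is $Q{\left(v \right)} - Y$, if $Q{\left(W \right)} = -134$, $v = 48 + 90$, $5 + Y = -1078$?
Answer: $949$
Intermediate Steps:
$Y = -1083$ ($Y = -5 - 1078 = -1083$)
$v = 138$
$Q{\left(v \right)} - Y = -134 - -1083 = -134 + 1083 = 949$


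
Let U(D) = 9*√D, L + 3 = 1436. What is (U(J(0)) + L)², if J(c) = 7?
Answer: 2054056 + 25794*√7 ≈ 2.1223e+6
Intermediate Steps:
L = 1433 (L = -3 + 1436 = 1433)
(U(J(0)) + L)² = (9*√7 + 1433)² = (1433 + 9*√7)²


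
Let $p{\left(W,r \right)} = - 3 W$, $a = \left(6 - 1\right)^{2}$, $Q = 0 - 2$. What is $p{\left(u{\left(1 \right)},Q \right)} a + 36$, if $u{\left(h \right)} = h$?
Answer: $-39$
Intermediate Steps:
$Q = -2$ ($Q = 0 - 2 = -2$)
$a = 25$ ($a = 5^{2} = 25$)
$p{\left(u{\left(1 \right)},Q \right)} a + 36 = \left(-3\right) 1 \cdot 25 + 36 = \left(-3\right) 25 + 36 = -75 + 36 = -39$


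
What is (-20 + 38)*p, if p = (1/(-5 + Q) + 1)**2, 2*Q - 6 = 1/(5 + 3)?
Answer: 4050/961 ≈ 4.2144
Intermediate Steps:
Q = 49/16 (Q = 3 + 1/(2*(5 + 3)) = 3 + (1/2)/8 = 3 + (1/2)*(1/8) = 3 + 1/16 = 49/16 ≈ 3.0625)
p = 225/961 (p = (1/(-5 + 49/16) + 1)**2 = (1/(-31/16) + 1)**2 = (-16/31 + 1)**2 = (15/31)**2 = 225/961 ≈ 0.23413)
(-20 + 38)*p = (-20 + 38)*(225/961) = 18*(225/961) = 4050/961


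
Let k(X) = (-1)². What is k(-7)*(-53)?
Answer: -53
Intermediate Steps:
k(X) = 1
k(-7)*(-53) = 1*(-53) = -53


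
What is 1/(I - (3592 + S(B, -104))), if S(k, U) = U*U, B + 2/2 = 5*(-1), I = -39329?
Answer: -1/53737 ≈ -1.8609e-5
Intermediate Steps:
B = -6 (B = -1 + 5*(-1) = -1 - 5 = -6)
S(k, U) = U**2
1/(I - (3592 + S(B, -104))) = 1/(-39329 - (3592 + (-104)**2)) = 1/(-39329 - (3592 + 10816)) = 1/(-39329 - 1*14408) = 1/(-39329 - 14408) = 1/(-53737) = -1/53737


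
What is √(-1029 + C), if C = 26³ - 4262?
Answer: 3*√1365 ≈ 110.84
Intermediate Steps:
C = 13314 (C = 17576 - 4262 = 13314)
√(-1029 + C) = √(-1029 + 13314) = √12285 = 3*√1365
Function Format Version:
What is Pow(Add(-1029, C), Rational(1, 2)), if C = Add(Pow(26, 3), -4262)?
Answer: Mul(3, Pow(1365, Rational(1, 2))) ≈ 110.84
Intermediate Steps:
C = 13314 (C = Add(17576, -4262) = 13314)
Pow(Add(-1029, C), Rational(1, 2)) = Pow(Add(-1029, 13314), Rational(1, 2)) = Pow(12285, Rational(1, 2)) = Mul(3, Pow(1365, Rational(1, 2)))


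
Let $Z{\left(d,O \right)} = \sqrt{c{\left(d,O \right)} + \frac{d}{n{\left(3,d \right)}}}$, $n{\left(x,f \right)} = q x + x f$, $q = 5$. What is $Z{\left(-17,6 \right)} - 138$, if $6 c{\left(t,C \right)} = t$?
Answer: $-138 + \frac{i \sqrt{85}}{6} \approx -138.0 + 1.5366 i$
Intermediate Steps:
$c{\left(t,C \right)} = \frac{t}{6}$
$n{\left(x,f \right)} = 5 x + f x$ ($n{\left(x,f \right)} = 5 x + x f = 5 x + f x$)
$Z{\left(d,O \right)} = \sqrt{\frac{d}{6} + \frac{d}{15 + 3 d}}$ ($Z{\left(d,O \right)} = \sqrt{\frac{d}{6} + \frac{d}{3 \left(5 + d\right)}} = \sqrt{\frac{d}{6} + \frac{d}{15 + 3 d}}$)
$Z{\left(-17,6 \right)} - 138 = \frac{\sqrt{6} \sqrt{- \frac{17 \left(7 - 17\right)}{5 - 17}}}{6} - 138 = \frac{\sqrt{6} \sqrt{\left(-17\right) \frac{1}{-12} \left(-10\right)}}{6} - 138 = \frac{\sqrt{6} \sqrt{\left(-17\right) \left(- \frac{1}{12}\right) \left(-10\right)}}{6} - 138 = \frac{\sqrt{6} \sqrt{- \frac{85}{6}}}{6} - 138 = \frac{\sqrt{6} \frac{i \sqrt{510}}{6}}{6} - 138 = \frac{i \sqrt{85}}{6} - 138 = -138 + \frac{i \sqrt{85}}{6}$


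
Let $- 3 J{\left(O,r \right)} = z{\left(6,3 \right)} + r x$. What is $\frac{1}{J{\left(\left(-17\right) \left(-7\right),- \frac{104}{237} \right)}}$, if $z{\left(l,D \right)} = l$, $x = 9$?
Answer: $- \frac{79}{54} \approx -1.463$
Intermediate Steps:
$J{\left(O,r \right)} = -2 - 3 r$ ($J{\left(O,r \right)} = - \frac{6 + r 9}{3} = - \frac{6 + 9 r}{3} = -2 - 3 r$)
$\frac{1}{J{\left(\left(-17\right) \left(-7\right),- \frac{104}{237} \right)}} = \frac{1}{-2 - 3 \left(- \frac{104}{237}\right)} = \frac{1}{-2 - 3 \left(\left(-104\right) \frac{1}{237}\right)} = \frac{1}{-2 - - \frac{104}{79}} = \frac{1}{-2 + \frac{104}{79}} = \frac{1}{- \frac{54}{79}} = - \frac{79}{54}$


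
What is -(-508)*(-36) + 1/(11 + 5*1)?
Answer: -292607/16 ≈ -18288.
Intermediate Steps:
-(-508)*(-36) + 1/(11 + 5*1) = -127*144 + 1/(11 + 5) = -18288 + 1/16 = -292607/16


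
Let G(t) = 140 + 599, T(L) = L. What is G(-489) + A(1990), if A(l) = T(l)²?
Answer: 3960839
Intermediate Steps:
G(t) = 739
A(l) = l²
G(-489) + A(1990) = 739 + 1990² = 739 + 3960100 = 3960839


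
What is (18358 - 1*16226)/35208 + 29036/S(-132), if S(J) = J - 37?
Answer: -255484795/1487538 ≈ -171.75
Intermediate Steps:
S(J) = -37 + J
(18358 - 1*16226)/35208 + 29036/S(-132) = (18358 - 1*16226)/35208 + 29036/(-37 - 132) = (18358 - 16226)*(1/35208) + 29036/(-169) = 2132*(1/35208) + 29036*(-1/169) = 533/8802 - 29036/169 = -255484795/1487538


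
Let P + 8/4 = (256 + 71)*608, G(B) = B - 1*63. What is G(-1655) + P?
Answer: 197096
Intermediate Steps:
G(B) = -63 + B (G(B) = B - 63 = -63 + B)
P = 198814 (P = -2 + (256 + 71)*608 = -2 + 327*608 = -2 + 198816 = 198814)
G(-1655) + P = (-63 - 1655) + 198814 = -1718 + 198814 = 197096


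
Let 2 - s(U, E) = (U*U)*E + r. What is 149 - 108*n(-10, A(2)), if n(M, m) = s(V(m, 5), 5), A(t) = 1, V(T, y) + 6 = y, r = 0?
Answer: 473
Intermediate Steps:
V(T, y) = -6 + y
s(U, E) = 2 - E*U² (s(U, E) = 2 - ((U*U)*E + 0) = 2 - (U²*E + 0) = 2 - (E*U² + 0) = 2 - E*U²)
n(M, m) = -3 (n(M, m) = 2 - 1*5*(-6 + 5)² = 2 - 1*5*(-1)² = 2 - 1*5*1 = 2 - 5 = -3)
149 - 108*n(-10, A(2)) = 149 - 108*(-3) = 149 + 324 = 473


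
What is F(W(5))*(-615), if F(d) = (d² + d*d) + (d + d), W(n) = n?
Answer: -36900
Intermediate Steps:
F(d) = 2*d + 2*d² (F(d) = (d² + d²) + 2*d = 2*d² + 2*d = 2*d + 2*d²)
F(W(5))*(-615) = (2*5*(1 + 5))*(-615) = (2*5*6)*(-615) = 60*(-615) = -36900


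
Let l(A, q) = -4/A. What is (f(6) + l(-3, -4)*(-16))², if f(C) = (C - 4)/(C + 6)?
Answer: 16129/36 ≈ 448.03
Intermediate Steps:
f(C) = (-4 + C)/(6 + C)
(f(6) + l(-3, -4)*(-16))² = ((-4 + 6)/(6 + 6) - 4/(-3)*(-16))² = (2/12 - 4*(-⅓)*(-16))² = ((1/12)*2 + (4/3)*(-16))² = (⅙ - 64/3)² = (-127/6)² = 16129/36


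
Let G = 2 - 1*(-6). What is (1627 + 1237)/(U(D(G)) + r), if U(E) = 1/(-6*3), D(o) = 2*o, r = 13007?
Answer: 51552/234125 ≈ 0.22019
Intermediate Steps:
G = 8 (G = 2 + 6 = 8)
U(E) = -1/18 (U(E) = 1/(-18) = -1/18)
(1627 + 1237)/(U(D(G)) + r) = (1627 + 1237)/(-1/18 + 13007) = 2864/(234125/18) = 2864*(18/234125) = 51552/234125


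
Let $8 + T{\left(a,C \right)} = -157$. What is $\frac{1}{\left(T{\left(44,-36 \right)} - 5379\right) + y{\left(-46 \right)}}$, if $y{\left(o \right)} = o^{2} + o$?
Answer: $- \frac{1}{3474} \approx -0.00028785$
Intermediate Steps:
$T{\left(a,C \right)} = -165$ ($T{\left(a,C \right)} = -8 - 157 = -165$)
$y{\left(o \right)} = o + o^{2}$
$\frac{1}{\left(T{\left(44,-36 \right)} - 5379\right) + y{\left(-46 \right)}} = \frac{1}{\left(-165 - 5379\right) - 46 \left(1 - 46\right)} = \frac{1}{-5544 - -2070} = \frac{1}{-5544 + 2070} = \frac{1}{-3474} = - \frac{1}{3474}$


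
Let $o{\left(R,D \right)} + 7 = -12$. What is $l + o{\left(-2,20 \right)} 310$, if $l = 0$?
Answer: $-5890$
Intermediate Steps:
$o{\left(R,D \right)} = -19$ ($o{\left(R,D \right)} = -7 - 12 = -19$)
$l + o{\left(-2,20 \right)} 310 = 0 - 5890 = -5890$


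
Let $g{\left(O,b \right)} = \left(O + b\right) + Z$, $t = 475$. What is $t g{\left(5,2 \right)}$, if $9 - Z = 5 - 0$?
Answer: $5225$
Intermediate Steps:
$Z = 4$ ($Z = 9 - \left(5 - 0\right) = 9 - \left(5 + 0\right) = 9 - 5 = 4$)
$g{\left(O,b \right)} = 4 + O + b$ ($g{\left(O,b \right)} = \left(O + b\right) + 4 = 4 + O + b$)
$t g{\left(5,2 \right)} = 475 \left(4 + 5 + 2\right) = 475 \cdot 11 = 5225$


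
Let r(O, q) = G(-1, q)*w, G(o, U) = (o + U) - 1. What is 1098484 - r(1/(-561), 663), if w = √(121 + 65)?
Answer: 1098484 - 661*√186 ≈ 1.0895e+6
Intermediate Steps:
w = √186 ≈ 13.638
G(o, U) = -1 + U + o (G(o, U) = (U + o) - 1 = -1 + U + o)
r(O, q) = √186*(-2 + q) (r(O, q) = (-1 + q - 1)*√186 = (-2 + q)*√186 = √186*(-2 + q))
1098484 - r(1/(-561), 663) = 1098484 - √186*(-2 + 663) = 1098484 - √186*661 = 1098484 - 661*√186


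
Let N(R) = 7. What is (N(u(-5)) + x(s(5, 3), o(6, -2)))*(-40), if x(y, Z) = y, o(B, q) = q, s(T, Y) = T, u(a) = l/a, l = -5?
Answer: -480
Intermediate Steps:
u(a) = -5/a
(N(u(-5)) + x(s(5, 3), o(6, -2)))*(-40) = (7 + 5)*(-40) = 12*(-40) = -480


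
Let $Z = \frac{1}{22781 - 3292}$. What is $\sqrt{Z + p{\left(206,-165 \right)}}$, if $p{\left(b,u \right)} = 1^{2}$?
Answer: $\frac{\sqrt{379840610}}{19489} \approx 1.0$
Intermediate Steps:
$p{\left(b,u \right)} = 1$
$Z = \frac{1}{19489} \approx 5.1311 \cdot 10^{-5}$
$\sqrt{Z + p{\left(206,-165 \right)}} = \sqrt{\frac{1}{19489} + 1} = \sqrt{\frac{19490}{19489}} = \frac{\sqrt{379840610}}{19489}$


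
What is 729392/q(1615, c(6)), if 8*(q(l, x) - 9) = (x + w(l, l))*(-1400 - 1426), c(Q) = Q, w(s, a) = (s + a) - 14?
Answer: -1458784/2276325 ≈ -0.64085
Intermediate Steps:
w(s, a) = -14 + a + s (w(s, a) = (a + s) - 14 = -14 + a + s)
q(l, x) = 9909/2 - 1413*l/2 - 1413*x/4 (q(l, x) = 9 + ((x + (-14 + l + l))*(-1400 - 1426))/8 = 9 + ((x + (-14 + 2*l))*(-2826))/8 = 9 + ((-14 + x + 2*l)*(-2826))/8 = 9 + (39564 - 5652*l - 2826*x)/8 = 9 + (9891/2 - 1413*l/2 - 1413*x/4) = 9909/2 - 1413*l/2 - 1413*x/4)
729392/q(1615, c(6)) = 729392/(9909/2 - 1413/2*1615 - 1413/4*6) = 729392/(9909/2 - 2281995/2 - 4239/2) = 729392/(-2276325/2) = 729392*(-2/2276325) = -1458784/2276325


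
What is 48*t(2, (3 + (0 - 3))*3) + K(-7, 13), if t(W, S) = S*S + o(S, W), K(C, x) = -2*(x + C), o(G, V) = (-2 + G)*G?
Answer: -12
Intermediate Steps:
o(G, V) = G*(-2 + G)
K(C, x) = -2*C - 2*x (K(C, x) = -2*(C + x) = -2*C - 2*x)
t(W, S) = S**2 + S*(-2 + S) (t(W, S) = S*S + S*(-2 + S) = S**2 + S*(-2 + S))
48*t(2, (3 + (0 - 3))*3) + K(-7, 13) = 48*(2*((3 + (0 - 3))*3)*(-1 + (3 + (0 - 3))*3)) + (-2*(-7) - 2*13) = 48*(2*((3 - 3)*3)*(-1 + (3 - 3)*3)) + (14 - 26) = 48*(2*(0*3)*(-1 + 0*3)) - 12 = 48*(2*0*(-1 + 0)) - 12 = 48*(2*0*(-1)) - 12 = 48*0 - 12 = 0 - 12 = -12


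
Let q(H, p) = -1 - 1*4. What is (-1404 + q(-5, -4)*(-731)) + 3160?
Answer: 5411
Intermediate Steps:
q(H, p) = -5 (q(H, p) = -1 - 4 = -5)
(-1404 + q(-5, -4)*(-731)) + 3160 = (-1404 - 5*(-731)) + 3160 = (-1404 + 3655) + 3160 = 2251 + 3160 = 5411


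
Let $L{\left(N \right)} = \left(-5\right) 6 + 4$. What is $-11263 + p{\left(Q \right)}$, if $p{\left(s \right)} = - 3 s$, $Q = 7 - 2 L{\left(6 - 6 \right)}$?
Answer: $-11440$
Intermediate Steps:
$L{\left(N \right)} = -26$ ($L{\left(N \right)} = -30 + 4 = -26$)
$Q = 59$ ($Q = 7 - -52 = 7 + 52 = 59$)
$-11263 + p{\left(Q \right)} = -11263 - 177 = -11440$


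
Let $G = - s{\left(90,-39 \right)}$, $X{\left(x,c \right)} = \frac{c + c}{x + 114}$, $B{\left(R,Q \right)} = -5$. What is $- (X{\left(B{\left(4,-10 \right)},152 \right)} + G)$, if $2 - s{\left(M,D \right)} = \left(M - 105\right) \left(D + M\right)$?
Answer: $\frac{83299}{109} \approx 764.21$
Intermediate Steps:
$s{\left(M,D \right)} = 2 - \left(-105 + M\right) \left(D + M\right)$ ($s{\left(M,D \right)} = 2 - \left(M - 105\right) \left(D + M\right) = 2 - \left(-105 + M\right) \left(D + M\right)$)
$X{\left(x,c \right)} = \frac{2 c}{114 + x}$
$G = -767$ ($G = - (2 - 90^{2} + 105 \left(-39\right) + 105 \cdot 90 - \left(-39\right) 90) = - (2 - 8100 - 4095 + 9450 + 3510) = \left(-1\right) 767 = -767$)
$- (X{\left(B{\left(4,-10 \right)},152 \right)} + G) = - (2 \cdot 152 \frac{1}{114 - 5} - 767) = - (2 \cdot 152 \cdot \frac{1}{109} - 767) = - (\frac{304}{109} - 767) = \left(-1\right) \left(- \frac{83299}{109}\right) = \frac{83299}{109}$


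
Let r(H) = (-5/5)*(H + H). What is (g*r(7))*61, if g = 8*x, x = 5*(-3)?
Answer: 102480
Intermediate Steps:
r(H) = -2*H (r(H) = (-5*1/5)*(2*H) = -2*H)
x = -15
g = -120 (g = 8*(-15) = -120)
(g*r(7))*61 = -(-240)*7*61 = -120*(-14)*61 = 1680*61 = 102480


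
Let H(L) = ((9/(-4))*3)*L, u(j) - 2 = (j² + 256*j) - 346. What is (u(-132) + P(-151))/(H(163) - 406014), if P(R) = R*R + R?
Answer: -23752/1628457 ≈ -0.014586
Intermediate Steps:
u(j) = -344 + j² + 256*j (u(j) = 2 + ((j² + 256*j) - 346) = 2 + (-346 + j² + 256*j) = -344 + j² + 256*j)
P(R) = R + R² (P(R) = R² + R = R + R²)
H(L) = -27*L/4 (H(L) = ((9*(-¼))*3)*L = (-9/4*3)*L = -27*L/4)
(u(-132) + P(-151))/(H(163) - 406014) = ((-344 + (-132)² + 256*(-132)) - 151*(1 - 151))/(-27/4*163 - 406014) = ((-344 + 17424 - 33792) - 151*(-150))/(-4401/4 - 406014) = (-16712 + 22650)/(-1628457/4) = 5938*(-4/1628457) = -23752/1628457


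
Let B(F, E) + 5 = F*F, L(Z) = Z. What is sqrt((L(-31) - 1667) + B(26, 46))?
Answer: I*sqrt(1027) ≈ 32.047*I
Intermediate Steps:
B(F, E) = -5 + F**2 (B(F, E) = -5 + F*F = -5 + F**2)
sqrt((L(-31) - 1667) + B(26, 46)) = sqrt((-31 - 1667) + (-5 + 26**2)) = sqrt(-1698 + (-5 + 676)) = sqrt(-1698 + 671) = sqrt(-1027) = I*sqrt(1027)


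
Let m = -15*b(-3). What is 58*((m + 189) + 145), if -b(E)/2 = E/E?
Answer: 21112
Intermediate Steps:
b(E) = -2 (b(E) = -2*E/E = -2*1 = -2)
m = 30 (m = -15*(-2) = 30)
58*((m + 189) + 145) = 58*((30 + 189) + 145) = 58*(219 + 145) = 58*364 = 21112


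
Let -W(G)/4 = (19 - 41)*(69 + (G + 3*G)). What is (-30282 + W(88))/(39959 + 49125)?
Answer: 3383/44542 ≈ 0.075951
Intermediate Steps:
W(G) = 6072 + 352*G (W(G) = -4*(19 - 41)*(69 + (G + 3*G)) = -(-88)*(69 + 4*G) = -4*(-1518 - 88*G) = 6072 + 352*G)
(-30282 + W(88))/(39959 + 49125) = (-30282 + (6072 + 352*88))/(39959 + 49125) = (-30282 + (6072 + 30976))/89084 = (-30282 + 37048)*(1/89084) = 6766*(1/89084) = 3383/44542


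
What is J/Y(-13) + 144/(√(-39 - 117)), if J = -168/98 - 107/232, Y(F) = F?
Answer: 3533/21112 - 24*I*√39/13 ≈ 0.16735 - 11.529*I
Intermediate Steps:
J = -3533/1624 (J = -168*1/98 - 107*1/232 = -12/7 - 107/232 = -3533/1624 ≈ -2.1755)
J/Y(-13) + 144/(√(-39 - 117)) = -3533/1624/(-13) + 144/(√(-39 - 117)) = -3533/1624*(-1/13) + 144/(√(-156)) = 3533/21112 + 144/((2*I*√39)) = 3533/21112 + 144*(-I*√39/78) = 3533/21112 - 24*I*√39/13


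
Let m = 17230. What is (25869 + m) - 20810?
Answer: 22289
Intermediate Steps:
(25869 + m) - 20810 = (25869 + 17230) - 20810 = 43099 - 20810 = 22289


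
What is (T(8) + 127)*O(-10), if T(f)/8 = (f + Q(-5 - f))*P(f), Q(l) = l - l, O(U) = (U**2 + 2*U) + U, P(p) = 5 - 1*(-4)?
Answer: 49210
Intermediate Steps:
P(p) = 9 (P(p) = 5 + 4 = 9)
O(U) = U**2 + 3*U
Q(l) = 0
T(f) = 72*f (T(f) = 8*((f + 0)*9) = 8*(f*9) = 8*(9*f) = 72*f)
(T(8) + 127)*O(-10) = (72*8 + 127)*(-10*(3 - 10)) = (576 + 127)*(-10*(-7)) = 703*70 = 49210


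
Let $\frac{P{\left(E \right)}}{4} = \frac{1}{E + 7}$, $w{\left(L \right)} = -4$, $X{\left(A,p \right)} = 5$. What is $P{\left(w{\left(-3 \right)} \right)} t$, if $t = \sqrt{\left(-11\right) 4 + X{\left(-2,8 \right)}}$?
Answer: $\frac{4 i \sqrt{39}}{3} \approx 8.3267 i$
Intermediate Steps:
$t = i \sqrt{39}$ ($t = \sqrt{\left(-11\right) 4 + 5} = \sqrt{-44 + 5} = \sqrt{-39} = i \sqrt{39} \approx 6.245 i$)
$P{\left(E \right)} = \frac{4}{7 + E}$ ($P{\left(E \right)} = \frac{4}{E + 7} = \frac{4}{7 + E}$)
$P{\left(w{\left(-3 \right)} \right)} t = \frac{4}{7 - 4} i \sqrt{39} = \frac{4}{3} i \sqrt{39} = 4 \cdot \frac{1}{3} i \sqrt{39} = \frac{4 i \sqrt{39}}{3}$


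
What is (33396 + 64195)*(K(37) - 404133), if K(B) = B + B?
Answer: -39432521869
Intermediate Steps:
K(B) = 2*B
(33396 + 64195)*(K(37) - 404133) = (33396 + 64195)*(2*37 - 404133) = 97591*(74 - 404133) = 97591*(-404059) = -39432521869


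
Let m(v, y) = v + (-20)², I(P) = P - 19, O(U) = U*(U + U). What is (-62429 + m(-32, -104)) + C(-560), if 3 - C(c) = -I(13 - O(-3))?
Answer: -62082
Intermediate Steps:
O(U) = 2*U² (O(U) = U*(2*U) = 2*U²)
I(P) = -19 + P
C(c) = -21 (C(c) = 3 - (-1)*(-19 + (13 - 2*(-3)²)) = 3 - (-1)*(-19 + (13 - 2*9)) = 3 - (-1)*(-19 + (13 - 1*18)) = 3 - (-1)*(-19 + (13 - 18)) = 3 - (-1)*(-19 - 5) = 3 - (-1)*(-24) = 3 - 1*24 = 3 - 24 = -21)
m(v, y) = 400 + v (m(v, y) = v + 400 = 400 + v)
(-62429 + m(-32, -104)) + C(-560) = (-62429 + (400 - 32)) - 21 = (-62429 + 368) - 21 = -62061 - 21 = -62082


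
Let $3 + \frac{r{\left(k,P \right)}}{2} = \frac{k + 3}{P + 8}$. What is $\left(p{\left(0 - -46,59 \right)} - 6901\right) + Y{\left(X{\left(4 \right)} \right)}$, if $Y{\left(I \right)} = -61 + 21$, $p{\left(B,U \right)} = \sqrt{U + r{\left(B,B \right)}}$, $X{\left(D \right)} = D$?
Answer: $-6941 + \frac{2 \sqrt{1110}}{9} \approx -6933.6$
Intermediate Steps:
$r{\left(k,P \right)} = -6 + \frac{2 \left(3 + k\right)}{8 + P}$ ($r{\left(k,P \right)} = -6 + 2 \frac{k + 3}{P + 8} = -6 + 2 \frac{3 + k}{8 + P} = -6 + \frac{2 \left(3 + k\right)}{8 + P}$)
$p{\left(B,U \right)} = \sqrt{U + \frac{2 \left(-21 - 2 B\right)}{8 + B}}$ ($p{\left(B,U \right)} = \sqrt{U + \frac{2 \left(-21 + B - 3 B\right)}{8 + B}} = \sqrt{U + \frac{2 \left(-21 - 2 B\right)}{8 + B}}$)
$Y{\left(I \right)} = -40$
$\left(p{\left(0 - -46,59 \right)} - 6901\right) + Y{\left(X{\left(4 \right)} \right)} = \left(\sqrt{\frac{-42 - 4 \left(0 - -46\right) + 59 \left(8 + \left(0 - -46\right)\right)}{8 + \left(0 - -46\right)}} - 6901\right) - 40 = \left(\sqrt{\frac{-42 - 4 \left(0 + 46\right) + 59 \left(8 + \left(0 + 46\right)\right)}{8 + \left(0 + 46\right)}} - 6901\right) - 40 = \left(\sqrt{\frac{-42 - 184 + 59 \left(8 + 46\right)}{8 + 46}} - 6901\right) - 40 = \left(\sqrt{\frac{-42 - 184 + 59 \cdot 54}{54}} - 6901\right) - 40 = \left(\sqrt{\frac{-42 - 184 + 3186}{54}} - 6901\right) - 40 = \left(\sqrt{\frac{1}{54} \cdot 2960} - 6901\right) - 40 = \left(\sqrt{\frac{1480}{27}} - 6901\right) - 40 = \left(\frac{2 \sqrt{1110}}{9} - 6901\right) - 40 = \left(-6901 + \frac{2 \sqrt{1110}}{9}\right) - 40 = -6941 + \frac{2 \sqrt{1110}}{9}$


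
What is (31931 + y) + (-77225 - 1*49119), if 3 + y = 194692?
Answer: 100276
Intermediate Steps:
y = 194689 (y = -3 + 194692 = 194689)
(31931 + y) + (-77225 - 1*49119) = (31931 + 194689) + (-77225 - 1*49119) = 226620 + (-77225 - 49119) = 226620 - 126344 = 100276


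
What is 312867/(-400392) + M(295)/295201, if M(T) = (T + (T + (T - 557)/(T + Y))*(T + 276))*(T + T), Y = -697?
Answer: 13285739885071/39398706264 ≈ 337.21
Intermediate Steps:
M(T) = 2*T*(T + (276 + T)*(T + (-557 + T)/(-697 + T))) (M(T) = (T + (T + (T - 557)/(T - 697))*(T + 276))*(T + T) = (T + (T + (-557 + T)/(-697 + T))*(276 + T))*(2*T) = (T + (276 + T)*(T + (-557 + T)/(-697 + T)))*(2*T) = 2*T*(T + (276 + T)*(T + (-557 + T)/(-697 + T))))
312867/(-400392) + M(295)/295201 = 312867/(-400392) + (2*295*(-153732 + 295**3 - 193350*295 - 419*295**2)/(-697 + 295))/295201 = 312867*(-1/400392) + (2*295*(-153732 + 25672375 - 57038250 - 419*87025)/(-402))*(1/295201) = -34763/44488 + (2*295*(-1/402)*(-153732 + 25672375 - 57038250 - 36463475))*(1/295201) = -34763/44488 + (2*295*(-1/402)*(-67983082))*(1/295201) = -34763/44488 + (20055009190/201)*(1/295201) = -34763/44488 + 20055009190/59335401 = 13285739885071/39398706264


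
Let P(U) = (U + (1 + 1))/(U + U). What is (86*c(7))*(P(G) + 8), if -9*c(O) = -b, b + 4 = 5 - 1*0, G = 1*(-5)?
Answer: 3569/45 ≈ 79.311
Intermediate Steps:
G = -5
b = 1 (b = -4 + (5 - 1*0) = -4 + (5 + 0) = -4 + 5 = 1)
P(U) = (2 + U)/(2*U) (P(U) = (U + 2)/((2*U)) = (2 + U)*(1/(2*U)) = (2 + U)/(2*U))
c(O) = 1/9 (c(O) = -(-1)/9 = -1/9*(-1) = 1/9)
(86*c(7))*(P(G) + 8) = (86*(1/9))*((1/2)*(2 - 5)/(-5) + 8) = 86*((1/2)*(-1/5)*(-3) + 8)/9 = 86*(3/10 + 8)/9 = (86/9)*(83/10) = 3569/45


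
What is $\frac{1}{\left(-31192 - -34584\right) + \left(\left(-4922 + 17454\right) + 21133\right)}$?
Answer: $\frac{1}{37057} \approx 2.6985 \cdot 10^{-5}$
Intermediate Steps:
$\frac{1}{\left(-31192 - -34584\right) + \left(\left(-4922 + 17454\right) + 21133\right)} = \frac{1}{\left(-31192 + 34584\right) + \left(12532 + 21133\right)} = \frac{1}{3392 + 33665} = \frac{1}{37057}$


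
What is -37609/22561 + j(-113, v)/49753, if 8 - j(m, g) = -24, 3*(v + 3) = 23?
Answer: -170039875/102043403 ≈ -1.6663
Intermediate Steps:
v = 14/3 (v = -3 + (⅓)*23 = -3 + 23/3 = 14/3 ≈ 4.6667)
j(m, g) = 32 (j(m, g) = 8 - 1*(-24) = 8 + 24 = 32)
-37609/22561 + j(-113, v)/49753 = -37609/22561 + 32/49753 = -37609*1/22561 + 32*(1/49753) = -3419/2051 + 32/49753 = -170039875/102043403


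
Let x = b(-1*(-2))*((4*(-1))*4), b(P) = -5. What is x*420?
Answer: 33600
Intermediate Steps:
x = 80 (x = -5*4*(-1)*4 = -(-20)*4 = -5*(-16) = 80)
x*420 = 80*420 = 33600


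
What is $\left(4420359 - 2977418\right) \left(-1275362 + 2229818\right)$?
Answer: $1377223695096$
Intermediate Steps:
$\left(4420359 - 2977418\right) \left(-1275362 + 2229818\right) = 1442941 \cdot 954456 = 1377223695096$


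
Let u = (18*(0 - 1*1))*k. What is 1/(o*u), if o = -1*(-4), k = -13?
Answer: 1/936 ≈ 0.0010684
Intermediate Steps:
o = 4
u = 234 (u = (18*(0 - 1*1))*(-13) = (18*(0 - 1))*(-13) = (18*(-1))*(-13) = -18*(-13) = 234)
1/(o*u) = 1/(4*234) = 1/936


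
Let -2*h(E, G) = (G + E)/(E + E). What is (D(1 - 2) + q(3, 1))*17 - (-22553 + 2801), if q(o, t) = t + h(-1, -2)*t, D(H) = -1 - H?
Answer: 79025/4 ≈ 19756.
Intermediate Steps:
h(E, G) = -(E + G)/(4*E) (h(E, G) = -(G + E)/(2*(E + E)) = -(E + G)/(2*(2*E)) = -(E + G)*1/(2*E)/2 = -(E + G)/(4*E))
q(o, t) = t/4 (q(o, t) = t + ((1/4)*(-1*(-1) - 1*(-2))/(-1))*t = t + ((1/4)*(-1)*(1 + 2))*t = t + ((1/4)*(-1)*3)*t = t - 3*t/4 = t/4)
(D(1 - 2) + q(3, 1))*17 - (-22553 + 2801) = ((-1 - (1 - 2)) + (1/4)*1)*17 - (-22553 + 2801) = ((-1 - 1*(-1)) + 1/4)*17 - 1*(-19752) = ((-1 + 1) + 1/4)*17 + 19752 = (0 + 1/4)*17 + 19752 = (1/4)*17 + 19752 = 17/4 + 19752 = 79025/4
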